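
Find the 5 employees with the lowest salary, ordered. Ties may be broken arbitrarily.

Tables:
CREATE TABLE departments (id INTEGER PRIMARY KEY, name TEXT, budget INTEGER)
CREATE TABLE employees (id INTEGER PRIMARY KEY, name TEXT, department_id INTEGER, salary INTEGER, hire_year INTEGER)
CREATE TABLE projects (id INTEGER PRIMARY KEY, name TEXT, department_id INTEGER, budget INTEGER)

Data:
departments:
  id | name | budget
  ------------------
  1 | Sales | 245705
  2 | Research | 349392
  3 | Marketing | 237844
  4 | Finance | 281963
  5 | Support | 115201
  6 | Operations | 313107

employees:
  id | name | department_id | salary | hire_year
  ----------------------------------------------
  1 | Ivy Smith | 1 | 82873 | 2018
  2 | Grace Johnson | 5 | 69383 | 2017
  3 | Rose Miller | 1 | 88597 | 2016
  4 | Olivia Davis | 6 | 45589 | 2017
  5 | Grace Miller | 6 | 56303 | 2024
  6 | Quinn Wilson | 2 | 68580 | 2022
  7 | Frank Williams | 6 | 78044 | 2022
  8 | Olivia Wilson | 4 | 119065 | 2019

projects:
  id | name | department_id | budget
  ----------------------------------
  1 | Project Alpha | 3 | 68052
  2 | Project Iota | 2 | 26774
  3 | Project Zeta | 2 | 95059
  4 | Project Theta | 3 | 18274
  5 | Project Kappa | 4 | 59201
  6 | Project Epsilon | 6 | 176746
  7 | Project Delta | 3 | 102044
SELECT name, salary FROM employees ORDER BY salary ASC LIMIT 5

Execution result:
name | salary
Olivia Davis | 45589
Grace Miller | 56303
Quinn Wilson | 68580
Grace Johnson | 69383
Frank Williams | 78044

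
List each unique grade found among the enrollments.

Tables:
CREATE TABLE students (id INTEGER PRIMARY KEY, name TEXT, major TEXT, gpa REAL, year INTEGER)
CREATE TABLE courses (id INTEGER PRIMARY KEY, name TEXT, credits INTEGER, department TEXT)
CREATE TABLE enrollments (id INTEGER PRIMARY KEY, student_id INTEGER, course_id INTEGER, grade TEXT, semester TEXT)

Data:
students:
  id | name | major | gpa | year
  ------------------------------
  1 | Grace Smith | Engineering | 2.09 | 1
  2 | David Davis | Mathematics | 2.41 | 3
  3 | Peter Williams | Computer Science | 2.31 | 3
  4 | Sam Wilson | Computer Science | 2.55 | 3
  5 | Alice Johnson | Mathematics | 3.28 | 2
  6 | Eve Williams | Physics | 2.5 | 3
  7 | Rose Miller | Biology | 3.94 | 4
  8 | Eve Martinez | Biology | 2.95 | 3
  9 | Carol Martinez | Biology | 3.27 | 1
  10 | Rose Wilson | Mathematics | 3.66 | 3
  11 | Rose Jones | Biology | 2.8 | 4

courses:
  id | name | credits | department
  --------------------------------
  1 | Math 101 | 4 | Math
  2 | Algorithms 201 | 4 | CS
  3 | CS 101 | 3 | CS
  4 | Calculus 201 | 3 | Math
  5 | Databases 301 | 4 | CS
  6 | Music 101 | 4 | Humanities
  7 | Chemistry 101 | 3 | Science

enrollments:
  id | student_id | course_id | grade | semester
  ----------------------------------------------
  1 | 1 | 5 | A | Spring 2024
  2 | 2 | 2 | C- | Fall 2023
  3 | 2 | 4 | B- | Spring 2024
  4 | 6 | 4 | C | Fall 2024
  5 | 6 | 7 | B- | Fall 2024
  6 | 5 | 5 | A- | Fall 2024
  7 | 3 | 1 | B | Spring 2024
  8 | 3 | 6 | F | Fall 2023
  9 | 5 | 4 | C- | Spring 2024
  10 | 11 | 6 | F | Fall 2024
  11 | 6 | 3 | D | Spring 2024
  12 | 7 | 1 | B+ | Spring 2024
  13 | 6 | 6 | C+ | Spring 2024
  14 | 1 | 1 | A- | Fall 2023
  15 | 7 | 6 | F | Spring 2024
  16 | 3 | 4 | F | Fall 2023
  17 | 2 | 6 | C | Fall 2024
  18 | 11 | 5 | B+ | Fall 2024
SELECT DISTINCT grade FROM enrollments

Execution result:
grade
A
C-
B-
C
A-
B
F
D
B+
C+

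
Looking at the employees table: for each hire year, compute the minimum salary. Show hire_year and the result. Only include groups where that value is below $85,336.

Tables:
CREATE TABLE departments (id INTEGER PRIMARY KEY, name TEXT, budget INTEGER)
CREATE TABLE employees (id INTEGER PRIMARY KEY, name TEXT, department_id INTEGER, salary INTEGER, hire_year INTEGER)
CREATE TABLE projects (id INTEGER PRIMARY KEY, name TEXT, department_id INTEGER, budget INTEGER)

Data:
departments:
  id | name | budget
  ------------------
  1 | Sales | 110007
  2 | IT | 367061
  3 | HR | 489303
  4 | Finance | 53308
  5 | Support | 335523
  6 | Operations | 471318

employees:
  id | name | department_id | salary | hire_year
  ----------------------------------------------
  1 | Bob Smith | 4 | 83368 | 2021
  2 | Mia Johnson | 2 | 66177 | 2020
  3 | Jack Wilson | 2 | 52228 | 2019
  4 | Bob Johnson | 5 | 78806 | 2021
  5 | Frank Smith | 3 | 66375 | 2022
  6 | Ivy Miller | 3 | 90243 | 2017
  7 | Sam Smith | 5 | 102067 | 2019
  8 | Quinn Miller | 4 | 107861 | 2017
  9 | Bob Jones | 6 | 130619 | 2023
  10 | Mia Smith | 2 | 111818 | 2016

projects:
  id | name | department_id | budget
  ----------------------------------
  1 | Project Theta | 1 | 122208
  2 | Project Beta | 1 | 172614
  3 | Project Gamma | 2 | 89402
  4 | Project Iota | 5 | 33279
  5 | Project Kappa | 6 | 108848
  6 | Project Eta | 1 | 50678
SELECT hire_year, MIN(salary) AS min_salary FROM employees GROUP BY hire_year HAVING MIN(salary) < 85336

Execution result:
hire_year | min_salary
2019 | 52228
2020 | 66177
2021 | 78806
2022 | 66375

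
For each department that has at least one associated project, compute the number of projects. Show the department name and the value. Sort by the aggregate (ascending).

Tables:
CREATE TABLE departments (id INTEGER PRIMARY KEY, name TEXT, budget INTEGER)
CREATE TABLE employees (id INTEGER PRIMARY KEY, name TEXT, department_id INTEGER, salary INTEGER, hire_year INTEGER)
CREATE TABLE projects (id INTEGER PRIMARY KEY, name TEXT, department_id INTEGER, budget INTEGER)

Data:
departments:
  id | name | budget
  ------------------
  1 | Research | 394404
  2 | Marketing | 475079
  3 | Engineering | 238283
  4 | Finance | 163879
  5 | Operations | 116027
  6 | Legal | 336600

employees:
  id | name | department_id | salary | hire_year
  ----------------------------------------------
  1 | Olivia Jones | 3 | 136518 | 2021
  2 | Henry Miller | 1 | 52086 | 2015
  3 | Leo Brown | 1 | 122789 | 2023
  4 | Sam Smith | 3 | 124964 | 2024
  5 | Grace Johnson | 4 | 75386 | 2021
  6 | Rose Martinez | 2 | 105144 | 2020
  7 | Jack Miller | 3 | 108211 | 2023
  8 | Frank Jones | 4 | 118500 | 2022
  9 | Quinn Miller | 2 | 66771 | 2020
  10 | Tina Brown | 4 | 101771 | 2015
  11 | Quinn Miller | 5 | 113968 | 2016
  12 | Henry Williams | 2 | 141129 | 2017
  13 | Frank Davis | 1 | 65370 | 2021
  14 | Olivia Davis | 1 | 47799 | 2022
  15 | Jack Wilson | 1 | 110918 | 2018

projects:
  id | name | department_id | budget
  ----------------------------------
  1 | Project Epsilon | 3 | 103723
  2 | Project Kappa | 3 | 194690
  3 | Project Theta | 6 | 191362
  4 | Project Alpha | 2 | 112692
SELECT p.name, COUNT(*) AS n FROM projects c JOIN departments p ON c.department_id = p.id GROUP BY p.id, p.name ORDER BY n ASC

Execution result:
name | n
Marketing | 1
Legal | 1
Engineering | 2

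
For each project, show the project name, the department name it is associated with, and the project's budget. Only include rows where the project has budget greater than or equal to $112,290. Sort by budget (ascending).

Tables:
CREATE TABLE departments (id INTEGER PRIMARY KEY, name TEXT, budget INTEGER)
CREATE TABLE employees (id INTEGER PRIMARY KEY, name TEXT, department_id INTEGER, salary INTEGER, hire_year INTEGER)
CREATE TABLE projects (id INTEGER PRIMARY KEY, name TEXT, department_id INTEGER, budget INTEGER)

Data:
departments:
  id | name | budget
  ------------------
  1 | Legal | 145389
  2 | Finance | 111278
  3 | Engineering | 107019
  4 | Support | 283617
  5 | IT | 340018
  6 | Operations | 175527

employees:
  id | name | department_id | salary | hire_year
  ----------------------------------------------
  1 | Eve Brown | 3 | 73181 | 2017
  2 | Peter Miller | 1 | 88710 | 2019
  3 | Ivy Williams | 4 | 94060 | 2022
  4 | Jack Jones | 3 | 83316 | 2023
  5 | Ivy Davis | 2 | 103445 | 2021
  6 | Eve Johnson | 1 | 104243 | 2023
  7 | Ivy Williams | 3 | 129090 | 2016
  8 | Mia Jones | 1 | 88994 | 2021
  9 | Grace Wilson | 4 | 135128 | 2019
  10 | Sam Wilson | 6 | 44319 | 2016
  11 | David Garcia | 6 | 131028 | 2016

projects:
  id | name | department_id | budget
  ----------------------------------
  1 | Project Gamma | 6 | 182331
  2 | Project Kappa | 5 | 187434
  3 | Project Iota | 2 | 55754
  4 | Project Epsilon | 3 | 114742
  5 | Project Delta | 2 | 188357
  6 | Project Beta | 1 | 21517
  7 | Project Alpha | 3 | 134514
SELECT c.name, p.name AS department, c.budget FROM projects c JOIN departments p ON c.department_id = p.id WHERE c.budget >= 112290 ORDER BY c.budget ASC

Execution result:
name | department | budget
Project Epsilon | Engineering | 114742
Project Alpha | Engineering | 134514
Project Gamma | Operations | 182331
Project Kappa | IT | 187434
Project Delta | Finance | 188357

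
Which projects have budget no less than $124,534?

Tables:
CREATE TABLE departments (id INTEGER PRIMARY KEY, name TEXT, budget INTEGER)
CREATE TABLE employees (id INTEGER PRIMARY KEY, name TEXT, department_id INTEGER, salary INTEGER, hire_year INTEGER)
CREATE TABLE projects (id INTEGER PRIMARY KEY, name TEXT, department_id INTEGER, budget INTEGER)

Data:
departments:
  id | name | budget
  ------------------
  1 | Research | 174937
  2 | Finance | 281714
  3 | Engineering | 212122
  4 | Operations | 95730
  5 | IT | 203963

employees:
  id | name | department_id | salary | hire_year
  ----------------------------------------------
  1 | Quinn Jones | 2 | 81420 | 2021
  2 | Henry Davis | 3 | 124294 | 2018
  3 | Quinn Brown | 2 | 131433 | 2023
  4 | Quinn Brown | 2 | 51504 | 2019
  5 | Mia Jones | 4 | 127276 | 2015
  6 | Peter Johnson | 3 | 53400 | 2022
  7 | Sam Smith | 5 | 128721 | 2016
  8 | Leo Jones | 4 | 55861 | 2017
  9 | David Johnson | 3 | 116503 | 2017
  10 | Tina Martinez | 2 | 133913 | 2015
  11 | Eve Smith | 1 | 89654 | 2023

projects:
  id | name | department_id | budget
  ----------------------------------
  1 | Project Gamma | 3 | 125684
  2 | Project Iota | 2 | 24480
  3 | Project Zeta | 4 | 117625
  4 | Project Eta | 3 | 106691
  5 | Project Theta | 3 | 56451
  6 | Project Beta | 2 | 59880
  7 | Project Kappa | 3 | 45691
SELECT name, budget FROM projects WHERE budget >= 124534

Execution result:
name | budget
Project Gamma | 125684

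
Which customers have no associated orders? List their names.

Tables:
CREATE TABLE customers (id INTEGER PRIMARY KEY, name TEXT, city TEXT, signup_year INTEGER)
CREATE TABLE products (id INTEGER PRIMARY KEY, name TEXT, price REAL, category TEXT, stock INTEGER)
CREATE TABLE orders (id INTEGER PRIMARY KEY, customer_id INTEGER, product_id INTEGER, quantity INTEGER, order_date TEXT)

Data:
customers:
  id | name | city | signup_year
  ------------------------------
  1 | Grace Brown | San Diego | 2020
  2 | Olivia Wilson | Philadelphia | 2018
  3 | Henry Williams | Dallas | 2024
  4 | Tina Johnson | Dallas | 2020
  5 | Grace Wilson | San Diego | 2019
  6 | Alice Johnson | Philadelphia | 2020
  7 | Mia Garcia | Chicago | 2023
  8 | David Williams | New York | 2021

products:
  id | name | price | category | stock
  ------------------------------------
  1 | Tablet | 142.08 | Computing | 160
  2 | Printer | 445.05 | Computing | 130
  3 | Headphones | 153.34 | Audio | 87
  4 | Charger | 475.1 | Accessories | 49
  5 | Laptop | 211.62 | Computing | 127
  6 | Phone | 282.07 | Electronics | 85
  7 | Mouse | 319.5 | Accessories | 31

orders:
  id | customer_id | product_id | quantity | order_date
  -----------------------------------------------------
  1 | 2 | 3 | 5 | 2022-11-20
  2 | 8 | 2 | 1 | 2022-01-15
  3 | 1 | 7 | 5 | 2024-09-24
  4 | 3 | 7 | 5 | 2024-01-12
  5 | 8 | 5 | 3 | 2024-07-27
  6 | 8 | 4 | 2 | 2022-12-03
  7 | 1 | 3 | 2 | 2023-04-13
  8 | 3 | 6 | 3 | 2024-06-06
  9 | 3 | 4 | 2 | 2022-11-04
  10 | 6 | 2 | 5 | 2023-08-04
SELECT p.name FROM customers p LEFT JOIN orders c ON c.customer_id = p.id WHERE c.id IS NULL

Execution result:
name
Tina Johnson
Grace Wilson
Mia Garcia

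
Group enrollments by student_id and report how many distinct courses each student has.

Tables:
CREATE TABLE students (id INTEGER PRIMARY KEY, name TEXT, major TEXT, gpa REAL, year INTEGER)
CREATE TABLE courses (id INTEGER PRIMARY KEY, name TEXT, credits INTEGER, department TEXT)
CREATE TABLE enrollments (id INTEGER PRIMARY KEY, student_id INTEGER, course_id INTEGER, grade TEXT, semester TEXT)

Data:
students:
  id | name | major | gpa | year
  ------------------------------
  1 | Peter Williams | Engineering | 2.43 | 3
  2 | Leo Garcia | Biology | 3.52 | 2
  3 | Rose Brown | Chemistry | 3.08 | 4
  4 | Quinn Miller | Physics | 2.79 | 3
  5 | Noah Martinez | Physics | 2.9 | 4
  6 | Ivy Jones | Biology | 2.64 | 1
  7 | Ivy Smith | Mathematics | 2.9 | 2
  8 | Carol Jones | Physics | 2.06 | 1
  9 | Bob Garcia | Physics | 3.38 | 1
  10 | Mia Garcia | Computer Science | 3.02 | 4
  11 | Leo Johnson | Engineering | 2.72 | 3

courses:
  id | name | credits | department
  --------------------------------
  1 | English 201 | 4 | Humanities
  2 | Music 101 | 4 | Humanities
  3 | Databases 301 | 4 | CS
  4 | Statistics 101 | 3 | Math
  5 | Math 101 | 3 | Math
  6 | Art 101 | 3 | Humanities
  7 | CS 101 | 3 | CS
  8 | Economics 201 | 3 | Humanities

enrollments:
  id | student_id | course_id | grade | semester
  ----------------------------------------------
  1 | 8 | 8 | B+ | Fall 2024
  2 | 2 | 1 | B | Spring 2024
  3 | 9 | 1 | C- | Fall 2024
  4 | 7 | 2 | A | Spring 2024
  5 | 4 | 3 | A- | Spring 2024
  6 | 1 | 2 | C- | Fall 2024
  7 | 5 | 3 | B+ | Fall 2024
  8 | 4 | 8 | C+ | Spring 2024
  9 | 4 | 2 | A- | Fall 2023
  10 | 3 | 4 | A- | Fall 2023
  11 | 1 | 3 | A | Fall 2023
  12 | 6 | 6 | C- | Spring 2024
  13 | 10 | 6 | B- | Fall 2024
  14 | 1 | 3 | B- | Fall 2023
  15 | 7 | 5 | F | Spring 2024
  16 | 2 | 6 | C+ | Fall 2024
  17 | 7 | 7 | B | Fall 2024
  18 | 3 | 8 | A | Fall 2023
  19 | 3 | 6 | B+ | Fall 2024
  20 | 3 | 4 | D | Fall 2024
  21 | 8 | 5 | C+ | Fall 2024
SELECT student_id, COUNT(DISTINCT course_id) AS distinct_course_count FROM enrollments GROUP BY student_id

Execution result:
student_id | distinct_course_count
1 | 2
2 | 2
3 | 3
4 | 3
5 | 1
6 | 1
7 | 3
8 | 2
9 | 1
10 | 1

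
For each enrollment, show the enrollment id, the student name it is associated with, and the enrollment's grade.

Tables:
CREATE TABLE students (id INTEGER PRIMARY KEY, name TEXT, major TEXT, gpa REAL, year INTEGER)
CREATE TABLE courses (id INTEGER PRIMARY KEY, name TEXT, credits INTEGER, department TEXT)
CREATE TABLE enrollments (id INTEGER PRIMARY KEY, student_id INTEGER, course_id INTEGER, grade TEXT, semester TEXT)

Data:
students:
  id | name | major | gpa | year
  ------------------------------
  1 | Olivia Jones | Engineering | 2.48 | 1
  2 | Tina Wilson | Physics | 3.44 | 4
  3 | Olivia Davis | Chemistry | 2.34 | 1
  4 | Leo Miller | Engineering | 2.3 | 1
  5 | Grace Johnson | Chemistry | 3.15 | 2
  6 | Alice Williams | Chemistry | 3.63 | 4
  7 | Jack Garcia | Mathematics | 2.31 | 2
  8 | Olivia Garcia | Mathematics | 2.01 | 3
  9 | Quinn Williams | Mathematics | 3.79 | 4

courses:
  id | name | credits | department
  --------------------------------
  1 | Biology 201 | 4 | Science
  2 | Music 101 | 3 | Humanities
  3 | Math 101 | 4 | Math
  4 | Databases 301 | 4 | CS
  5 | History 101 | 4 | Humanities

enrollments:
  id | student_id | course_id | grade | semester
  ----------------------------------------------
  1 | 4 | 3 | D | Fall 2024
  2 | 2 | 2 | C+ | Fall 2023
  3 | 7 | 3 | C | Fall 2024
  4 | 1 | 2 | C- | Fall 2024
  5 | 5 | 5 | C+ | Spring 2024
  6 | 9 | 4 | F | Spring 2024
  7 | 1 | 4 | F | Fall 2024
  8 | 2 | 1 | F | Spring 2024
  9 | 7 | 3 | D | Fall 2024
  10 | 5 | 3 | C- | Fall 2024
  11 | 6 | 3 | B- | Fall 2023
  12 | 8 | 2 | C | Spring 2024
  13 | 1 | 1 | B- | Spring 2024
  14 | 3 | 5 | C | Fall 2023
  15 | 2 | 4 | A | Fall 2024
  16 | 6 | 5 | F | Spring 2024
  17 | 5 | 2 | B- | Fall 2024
SELECT c.id, p.name AS student, c.grade FROM enrollments c JOIN students p ON c.student_id = p.id

Execution result:
id | student | grade
1 | Leo Miller | D
2 | Tina Wilson | C+
3 | Jack Garcia | C
4 | Olivia Jones | C-
5 | Grace Johnson | C+
6 | Quinn Williams | F
7 | Olivia Jones | F
8 | Tina Wilson | F
9 | Jack Garcia | D
10 | Grace Johnson | C-
11 | Alice Williams | B-
12 | Olivia Garcia | C
13 | Olivia Jones | B-
14 | Olivia Davis | C
15 | Tina Wilson | A
16 | Alice Williams | F
17 | Grace Johnson | B-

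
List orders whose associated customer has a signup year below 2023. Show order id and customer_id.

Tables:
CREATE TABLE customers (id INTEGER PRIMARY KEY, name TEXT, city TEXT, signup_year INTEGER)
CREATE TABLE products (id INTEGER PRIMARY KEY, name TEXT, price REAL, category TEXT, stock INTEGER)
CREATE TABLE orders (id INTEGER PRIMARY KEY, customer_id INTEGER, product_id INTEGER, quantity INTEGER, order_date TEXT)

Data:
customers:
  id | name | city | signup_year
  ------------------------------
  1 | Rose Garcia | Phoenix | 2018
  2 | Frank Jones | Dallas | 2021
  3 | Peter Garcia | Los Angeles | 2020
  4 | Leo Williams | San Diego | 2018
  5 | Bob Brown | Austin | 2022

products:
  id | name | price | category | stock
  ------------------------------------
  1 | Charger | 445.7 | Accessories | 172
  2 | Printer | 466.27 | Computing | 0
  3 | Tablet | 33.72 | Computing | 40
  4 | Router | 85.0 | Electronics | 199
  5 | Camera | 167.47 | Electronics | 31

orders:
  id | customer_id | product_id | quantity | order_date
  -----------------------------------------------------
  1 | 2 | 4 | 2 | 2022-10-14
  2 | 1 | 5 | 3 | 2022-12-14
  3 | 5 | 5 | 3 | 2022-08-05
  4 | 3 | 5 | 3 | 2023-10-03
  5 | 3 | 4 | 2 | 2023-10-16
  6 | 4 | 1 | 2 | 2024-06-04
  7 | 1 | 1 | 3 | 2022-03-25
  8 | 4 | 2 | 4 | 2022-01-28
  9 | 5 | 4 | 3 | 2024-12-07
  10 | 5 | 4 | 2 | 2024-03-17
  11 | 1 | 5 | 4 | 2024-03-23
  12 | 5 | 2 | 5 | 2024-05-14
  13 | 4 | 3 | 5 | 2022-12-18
SELECT id, customer_id FROM orders WHERE customer_id IN (SELECT id FROM customers WHERE signup_year < 2023)

Execution result:
id | customer_id
1 | 2
2 | 1
3 | 5
4 | 3
5 | 3
6 | 4
7 | 1
8 | 4
9 | 5
10 | 5
11 | 1
12 | 5
13 | 4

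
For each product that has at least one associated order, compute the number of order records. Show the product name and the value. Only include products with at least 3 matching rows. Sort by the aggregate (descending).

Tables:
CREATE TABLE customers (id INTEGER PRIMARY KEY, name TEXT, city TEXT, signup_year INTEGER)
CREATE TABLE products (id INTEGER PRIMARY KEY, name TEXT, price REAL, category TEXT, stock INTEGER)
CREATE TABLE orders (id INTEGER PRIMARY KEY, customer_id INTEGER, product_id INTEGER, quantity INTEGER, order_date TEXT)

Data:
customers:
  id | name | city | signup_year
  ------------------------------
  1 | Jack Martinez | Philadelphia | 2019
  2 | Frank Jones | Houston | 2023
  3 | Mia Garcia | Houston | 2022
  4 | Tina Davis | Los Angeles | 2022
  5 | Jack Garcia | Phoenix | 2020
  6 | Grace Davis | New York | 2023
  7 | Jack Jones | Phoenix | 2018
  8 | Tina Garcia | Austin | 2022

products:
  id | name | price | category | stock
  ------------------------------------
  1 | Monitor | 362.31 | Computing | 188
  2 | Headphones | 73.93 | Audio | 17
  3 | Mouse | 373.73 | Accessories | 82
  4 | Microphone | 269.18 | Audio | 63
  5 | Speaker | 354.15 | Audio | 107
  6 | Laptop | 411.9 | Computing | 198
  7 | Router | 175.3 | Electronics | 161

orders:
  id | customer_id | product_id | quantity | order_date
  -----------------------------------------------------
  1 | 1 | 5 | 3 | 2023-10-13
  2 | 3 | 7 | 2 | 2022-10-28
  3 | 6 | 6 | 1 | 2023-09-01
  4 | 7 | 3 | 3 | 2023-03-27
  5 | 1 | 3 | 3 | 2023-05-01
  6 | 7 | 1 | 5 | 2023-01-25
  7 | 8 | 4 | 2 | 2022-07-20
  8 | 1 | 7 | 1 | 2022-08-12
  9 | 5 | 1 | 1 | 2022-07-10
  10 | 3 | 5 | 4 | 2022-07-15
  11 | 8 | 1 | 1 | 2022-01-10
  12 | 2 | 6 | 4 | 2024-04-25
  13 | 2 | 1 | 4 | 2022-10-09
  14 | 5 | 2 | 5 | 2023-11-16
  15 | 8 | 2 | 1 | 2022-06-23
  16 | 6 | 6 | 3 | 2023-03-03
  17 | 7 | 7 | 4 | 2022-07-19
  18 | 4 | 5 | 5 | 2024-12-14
SELECT p.name, COUNT(*) AS n FROM orders c JOIN products p ON c.product_id = p.id GROUP BY p.id, p.name HAVING COUNT(*) >= 3 ORDER BY n DESC

Execution result:
name | n
Monitor | 4
Speaker | 3
Laptop | 3
Router | 3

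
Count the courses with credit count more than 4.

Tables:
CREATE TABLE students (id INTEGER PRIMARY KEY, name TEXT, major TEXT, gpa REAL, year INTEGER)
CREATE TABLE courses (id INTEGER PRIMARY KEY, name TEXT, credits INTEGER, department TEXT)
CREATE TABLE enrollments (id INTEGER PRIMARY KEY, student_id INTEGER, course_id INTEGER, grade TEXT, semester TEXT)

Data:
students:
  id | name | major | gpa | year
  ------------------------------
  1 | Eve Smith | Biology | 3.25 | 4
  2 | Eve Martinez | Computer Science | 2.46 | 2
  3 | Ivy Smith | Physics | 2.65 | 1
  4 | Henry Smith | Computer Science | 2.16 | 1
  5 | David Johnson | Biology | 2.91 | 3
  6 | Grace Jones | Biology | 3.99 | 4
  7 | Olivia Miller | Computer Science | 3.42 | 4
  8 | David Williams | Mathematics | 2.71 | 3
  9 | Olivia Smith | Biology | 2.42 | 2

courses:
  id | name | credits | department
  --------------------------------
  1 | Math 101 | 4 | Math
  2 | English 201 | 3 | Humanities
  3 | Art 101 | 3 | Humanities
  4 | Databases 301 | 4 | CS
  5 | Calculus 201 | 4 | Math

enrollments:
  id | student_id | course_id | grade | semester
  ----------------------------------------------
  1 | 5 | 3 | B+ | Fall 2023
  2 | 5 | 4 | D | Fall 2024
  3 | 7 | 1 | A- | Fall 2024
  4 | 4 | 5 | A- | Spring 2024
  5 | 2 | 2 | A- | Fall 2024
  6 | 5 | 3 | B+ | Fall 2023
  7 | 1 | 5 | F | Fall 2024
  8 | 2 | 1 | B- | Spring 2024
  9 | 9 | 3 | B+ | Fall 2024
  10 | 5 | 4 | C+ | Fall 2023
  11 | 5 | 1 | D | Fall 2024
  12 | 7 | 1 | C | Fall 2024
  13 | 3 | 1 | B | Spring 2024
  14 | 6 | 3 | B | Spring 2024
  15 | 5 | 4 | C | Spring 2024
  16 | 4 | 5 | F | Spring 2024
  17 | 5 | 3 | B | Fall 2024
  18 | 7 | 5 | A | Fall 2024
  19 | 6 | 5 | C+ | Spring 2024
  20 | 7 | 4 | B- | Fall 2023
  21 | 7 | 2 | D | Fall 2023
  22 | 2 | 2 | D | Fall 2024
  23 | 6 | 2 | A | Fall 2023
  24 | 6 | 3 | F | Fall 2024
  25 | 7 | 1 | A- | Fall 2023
SELECT COUNT(*) FROM courses WHERE credits > 4

Execution result:
0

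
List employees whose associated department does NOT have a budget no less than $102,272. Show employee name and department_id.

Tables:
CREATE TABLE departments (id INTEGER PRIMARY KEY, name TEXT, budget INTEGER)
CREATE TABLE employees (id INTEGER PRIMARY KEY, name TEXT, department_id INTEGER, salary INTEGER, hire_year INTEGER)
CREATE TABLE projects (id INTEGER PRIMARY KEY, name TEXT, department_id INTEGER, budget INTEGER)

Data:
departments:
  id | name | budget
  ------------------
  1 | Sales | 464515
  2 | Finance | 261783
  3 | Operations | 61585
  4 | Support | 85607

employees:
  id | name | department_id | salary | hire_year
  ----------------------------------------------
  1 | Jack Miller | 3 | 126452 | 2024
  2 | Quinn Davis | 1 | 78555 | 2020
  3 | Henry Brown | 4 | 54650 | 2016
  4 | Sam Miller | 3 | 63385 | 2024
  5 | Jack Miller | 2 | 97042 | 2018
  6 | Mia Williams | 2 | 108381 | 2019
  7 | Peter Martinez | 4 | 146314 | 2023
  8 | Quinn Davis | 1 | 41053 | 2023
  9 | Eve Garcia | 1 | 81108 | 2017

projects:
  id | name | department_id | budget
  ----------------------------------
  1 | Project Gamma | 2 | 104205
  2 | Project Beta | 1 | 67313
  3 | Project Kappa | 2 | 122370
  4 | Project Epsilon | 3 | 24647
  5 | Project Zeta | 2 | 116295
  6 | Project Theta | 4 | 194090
SELECT name, department_id FROM employees WHERE department_id NOT IN (SELECT id FROM departments WHERE budget >= 102272)

Execution result:
name | department_id
Jack Miller | 3
Henry Brown | 4
Sam Miller | 3
Peter Martinez | 4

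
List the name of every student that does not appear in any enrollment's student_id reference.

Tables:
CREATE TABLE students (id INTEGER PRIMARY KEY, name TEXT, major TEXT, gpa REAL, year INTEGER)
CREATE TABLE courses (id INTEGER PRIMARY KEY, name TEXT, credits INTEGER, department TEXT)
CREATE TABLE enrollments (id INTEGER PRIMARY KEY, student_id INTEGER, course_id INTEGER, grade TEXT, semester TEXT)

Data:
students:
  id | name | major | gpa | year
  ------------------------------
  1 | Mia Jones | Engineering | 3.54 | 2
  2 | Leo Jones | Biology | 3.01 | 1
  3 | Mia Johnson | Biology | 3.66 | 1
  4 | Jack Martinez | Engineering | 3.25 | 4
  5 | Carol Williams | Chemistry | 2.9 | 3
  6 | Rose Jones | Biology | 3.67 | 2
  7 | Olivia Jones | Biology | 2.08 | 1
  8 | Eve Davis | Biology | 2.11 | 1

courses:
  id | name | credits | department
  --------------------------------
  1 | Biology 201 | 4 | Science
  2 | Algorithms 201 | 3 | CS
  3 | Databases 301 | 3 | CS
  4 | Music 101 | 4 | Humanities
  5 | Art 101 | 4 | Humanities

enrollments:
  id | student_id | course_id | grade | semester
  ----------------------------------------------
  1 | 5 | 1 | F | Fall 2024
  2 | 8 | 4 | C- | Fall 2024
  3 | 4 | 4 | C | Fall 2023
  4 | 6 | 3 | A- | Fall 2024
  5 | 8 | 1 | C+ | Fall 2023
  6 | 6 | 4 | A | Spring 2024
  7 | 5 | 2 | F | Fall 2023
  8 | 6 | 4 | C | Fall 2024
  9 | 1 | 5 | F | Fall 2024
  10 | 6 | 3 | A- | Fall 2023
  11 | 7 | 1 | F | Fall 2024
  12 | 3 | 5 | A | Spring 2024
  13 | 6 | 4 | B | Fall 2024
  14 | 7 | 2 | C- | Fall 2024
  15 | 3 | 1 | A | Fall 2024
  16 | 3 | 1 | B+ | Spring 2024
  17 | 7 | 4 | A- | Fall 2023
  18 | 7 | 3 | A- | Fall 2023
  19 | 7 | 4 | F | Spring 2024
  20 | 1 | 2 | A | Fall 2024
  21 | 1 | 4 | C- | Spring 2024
SELECT p.name FROM students p LEFT JOIN enrollments c ON c.student_id = p.id WHERE c.id IS NULL

Execution result:
Leo Jones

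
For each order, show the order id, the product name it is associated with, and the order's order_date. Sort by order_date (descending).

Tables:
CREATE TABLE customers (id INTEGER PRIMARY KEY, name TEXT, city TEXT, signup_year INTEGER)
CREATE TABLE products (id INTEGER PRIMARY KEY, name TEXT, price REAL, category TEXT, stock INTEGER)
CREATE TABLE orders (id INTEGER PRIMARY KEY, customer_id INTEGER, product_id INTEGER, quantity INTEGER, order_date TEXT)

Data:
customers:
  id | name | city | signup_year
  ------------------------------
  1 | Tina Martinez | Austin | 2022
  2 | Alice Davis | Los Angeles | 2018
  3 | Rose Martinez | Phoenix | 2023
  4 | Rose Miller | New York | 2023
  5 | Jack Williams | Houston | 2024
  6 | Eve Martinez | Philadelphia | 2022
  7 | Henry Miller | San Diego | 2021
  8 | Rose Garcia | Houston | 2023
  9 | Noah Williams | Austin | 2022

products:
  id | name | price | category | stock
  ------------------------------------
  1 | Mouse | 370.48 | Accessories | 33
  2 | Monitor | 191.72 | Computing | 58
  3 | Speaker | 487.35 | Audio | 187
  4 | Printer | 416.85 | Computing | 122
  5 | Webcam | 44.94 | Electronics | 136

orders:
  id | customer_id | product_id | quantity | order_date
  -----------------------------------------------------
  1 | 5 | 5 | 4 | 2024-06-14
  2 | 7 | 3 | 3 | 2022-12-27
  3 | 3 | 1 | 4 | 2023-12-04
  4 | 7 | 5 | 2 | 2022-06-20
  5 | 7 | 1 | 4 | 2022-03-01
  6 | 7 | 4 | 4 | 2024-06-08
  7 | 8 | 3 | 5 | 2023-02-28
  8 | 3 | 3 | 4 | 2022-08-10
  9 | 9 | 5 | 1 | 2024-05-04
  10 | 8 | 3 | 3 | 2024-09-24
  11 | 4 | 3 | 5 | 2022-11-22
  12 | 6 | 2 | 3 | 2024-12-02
SELECT c.id, p.name AS product, c.order_date FROM orders c JOIN products p ON c.product_id = p.id ORDER BY c.order_date DESC

Execution result:
id | product | order_date
12 | Monitor | 2024-12-02
10 | Speaker | 2024-09-24
1 | Webcam | 2024-06-14
6 | Printer | 2024-06-08
9 | Webcam | 2024-05-04
3 | Mouse | 2023-12-04
7 | Speaker | 2023-02-28
2 | Speaker | 2022-12-27
11 | Speaker | 2022-11-22
8 | Speaker | 2022-08-10
4 | Webcam | 2022-06-20
5 | Mouse | 2022-03-01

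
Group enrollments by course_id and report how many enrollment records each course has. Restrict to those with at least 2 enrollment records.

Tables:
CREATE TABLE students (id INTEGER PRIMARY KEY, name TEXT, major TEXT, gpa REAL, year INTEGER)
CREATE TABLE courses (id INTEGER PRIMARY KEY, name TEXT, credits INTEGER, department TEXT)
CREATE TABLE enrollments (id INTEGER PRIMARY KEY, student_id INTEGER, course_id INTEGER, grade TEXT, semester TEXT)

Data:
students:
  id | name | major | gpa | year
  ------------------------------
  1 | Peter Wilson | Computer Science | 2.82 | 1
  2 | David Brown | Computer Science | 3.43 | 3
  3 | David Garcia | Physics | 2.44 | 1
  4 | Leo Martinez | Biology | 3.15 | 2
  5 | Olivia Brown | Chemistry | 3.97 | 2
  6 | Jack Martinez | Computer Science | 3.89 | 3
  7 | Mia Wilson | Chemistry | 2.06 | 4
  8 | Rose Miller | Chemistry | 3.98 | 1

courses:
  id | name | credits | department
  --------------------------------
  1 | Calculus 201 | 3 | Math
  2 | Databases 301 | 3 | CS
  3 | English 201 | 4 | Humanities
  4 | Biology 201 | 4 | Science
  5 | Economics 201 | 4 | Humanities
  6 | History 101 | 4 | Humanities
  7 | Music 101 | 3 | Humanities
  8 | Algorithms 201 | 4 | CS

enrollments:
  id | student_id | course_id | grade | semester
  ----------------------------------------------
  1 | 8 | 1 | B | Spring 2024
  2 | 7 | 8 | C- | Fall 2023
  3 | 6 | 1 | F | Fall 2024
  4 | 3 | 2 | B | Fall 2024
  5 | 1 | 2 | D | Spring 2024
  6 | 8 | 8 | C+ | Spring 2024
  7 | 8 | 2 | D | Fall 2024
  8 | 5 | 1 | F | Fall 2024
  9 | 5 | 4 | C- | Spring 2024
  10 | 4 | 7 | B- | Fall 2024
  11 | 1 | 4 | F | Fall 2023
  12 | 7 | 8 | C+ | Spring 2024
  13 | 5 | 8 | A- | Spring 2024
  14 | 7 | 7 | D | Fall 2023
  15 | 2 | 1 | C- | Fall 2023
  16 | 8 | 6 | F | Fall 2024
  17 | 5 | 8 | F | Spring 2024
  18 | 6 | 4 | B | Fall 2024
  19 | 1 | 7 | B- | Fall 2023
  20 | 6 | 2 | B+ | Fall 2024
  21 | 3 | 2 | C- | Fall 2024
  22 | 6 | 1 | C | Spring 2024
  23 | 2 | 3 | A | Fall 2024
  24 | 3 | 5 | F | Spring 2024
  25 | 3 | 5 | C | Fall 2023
SELECT course_id, COUNT(*) AS enrollment_count FROM enrollments GROUP BY course_id HAVING COUNT(*) >= 2

Execution result:
course_id | enrollment_count
1 | 5
2 | 5
4 | 3
5 | 2
7 | 3
8 | 5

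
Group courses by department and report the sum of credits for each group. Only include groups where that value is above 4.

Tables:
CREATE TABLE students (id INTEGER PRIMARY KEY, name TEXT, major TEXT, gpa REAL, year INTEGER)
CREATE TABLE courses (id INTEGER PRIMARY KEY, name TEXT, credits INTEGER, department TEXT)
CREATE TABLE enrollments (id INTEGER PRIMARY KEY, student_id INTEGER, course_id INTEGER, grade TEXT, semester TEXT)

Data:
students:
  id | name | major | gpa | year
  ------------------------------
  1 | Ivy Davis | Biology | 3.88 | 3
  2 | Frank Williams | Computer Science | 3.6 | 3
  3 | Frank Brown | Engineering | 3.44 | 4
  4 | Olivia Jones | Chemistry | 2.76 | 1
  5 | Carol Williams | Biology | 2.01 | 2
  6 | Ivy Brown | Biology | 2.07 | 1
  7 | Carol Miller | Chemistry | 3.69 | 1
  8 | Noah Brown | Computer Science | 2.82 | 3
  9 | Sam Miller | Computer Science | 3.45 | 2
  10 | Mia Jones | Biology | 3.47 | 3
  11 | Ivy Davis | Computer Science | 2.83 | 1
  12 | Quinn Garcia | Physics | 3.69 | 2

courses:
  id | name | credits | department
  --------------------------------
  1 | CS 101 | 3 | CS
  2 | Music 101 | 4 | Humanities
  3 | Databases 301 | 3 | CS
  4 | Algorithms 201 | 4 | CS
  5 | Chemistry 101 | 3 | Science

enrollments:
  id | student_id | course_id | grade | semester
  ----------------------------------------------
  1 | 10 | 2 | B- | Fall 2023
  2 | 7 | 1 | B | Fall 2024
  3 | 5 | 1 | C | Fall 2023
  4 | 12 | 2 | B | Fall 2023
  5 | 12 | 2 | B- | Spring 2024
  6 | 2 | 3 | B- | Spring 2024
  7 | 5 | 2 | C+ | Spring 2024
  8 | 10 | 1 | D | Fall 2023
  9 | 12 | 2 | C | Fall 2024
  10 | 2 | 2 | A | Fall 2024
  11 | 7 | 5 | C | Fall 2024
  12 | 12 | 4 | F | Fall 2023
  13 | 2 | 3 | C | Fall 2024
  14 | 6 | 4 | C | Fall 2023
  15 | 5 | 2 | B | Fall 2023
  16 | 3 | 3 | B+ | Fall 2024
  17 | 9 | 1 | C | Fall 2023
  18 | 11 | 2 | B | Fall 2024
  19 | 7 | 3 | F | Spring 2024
SELECT department, SUM(credits) AS sum_credits FROM courses GROUP BY department HAVING SUM(credits) > 4

Execution result:
department | sum_credits
CS | 10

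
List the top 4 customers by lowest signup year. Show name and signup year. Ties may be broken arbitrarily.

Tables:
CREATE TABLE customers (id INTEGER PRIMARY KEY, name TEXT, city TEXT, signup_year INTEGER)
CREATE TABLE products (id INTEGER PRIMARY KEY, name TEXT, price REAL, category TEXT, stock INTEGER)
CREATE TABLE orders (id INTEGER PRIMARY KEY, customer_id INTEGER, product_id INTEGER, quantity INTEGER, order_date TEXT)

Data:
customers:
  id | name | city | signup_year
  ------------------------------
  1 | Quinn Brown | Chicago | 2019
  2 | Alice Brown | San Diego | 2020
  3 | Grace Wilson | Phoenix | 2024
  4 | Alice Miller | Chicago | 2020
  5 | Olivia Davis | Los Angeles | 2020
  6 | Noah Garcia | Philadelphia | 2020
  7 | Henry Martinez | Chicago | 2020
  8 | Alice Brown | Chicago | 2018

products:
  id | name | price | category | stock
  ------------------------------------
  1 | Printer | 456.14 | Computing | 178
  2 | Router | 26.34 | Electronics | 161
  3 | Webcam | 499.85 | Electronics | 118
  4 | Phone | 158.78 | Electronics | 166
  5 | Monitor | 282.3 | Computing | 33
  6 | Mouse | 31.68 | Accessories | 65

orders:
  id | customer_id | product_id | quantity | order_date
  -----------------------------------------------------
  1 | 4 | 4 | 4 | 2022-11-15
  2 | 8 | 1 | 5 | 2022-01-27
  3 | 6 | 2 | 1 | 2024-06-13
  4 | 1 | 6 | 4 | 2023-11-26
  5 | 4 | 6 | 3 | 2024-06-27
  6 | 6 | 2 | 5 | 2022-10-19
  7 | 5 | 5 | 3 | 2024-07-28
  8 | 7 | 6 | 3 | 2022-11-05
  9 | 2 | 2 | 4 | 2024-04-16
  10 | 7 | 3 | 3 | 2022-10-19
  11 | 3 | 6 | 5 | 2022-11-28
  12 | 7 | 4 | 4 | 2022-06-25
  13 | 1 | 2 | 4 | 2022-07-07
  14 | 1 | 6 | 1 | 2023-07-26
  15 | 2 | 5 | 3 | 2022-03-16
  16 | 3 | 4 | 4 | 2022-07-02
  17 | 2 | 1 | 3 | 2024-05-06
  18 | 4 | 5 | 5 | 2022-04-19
SELECT name, signup_year FROM customers ORDER BY signup_year ASC LIMIT 4

Execution result:
name | signup_year
Alice Brown | 2018
Quinn Brown | 2019
Alice Brown | 2020
Alice Miller | 2020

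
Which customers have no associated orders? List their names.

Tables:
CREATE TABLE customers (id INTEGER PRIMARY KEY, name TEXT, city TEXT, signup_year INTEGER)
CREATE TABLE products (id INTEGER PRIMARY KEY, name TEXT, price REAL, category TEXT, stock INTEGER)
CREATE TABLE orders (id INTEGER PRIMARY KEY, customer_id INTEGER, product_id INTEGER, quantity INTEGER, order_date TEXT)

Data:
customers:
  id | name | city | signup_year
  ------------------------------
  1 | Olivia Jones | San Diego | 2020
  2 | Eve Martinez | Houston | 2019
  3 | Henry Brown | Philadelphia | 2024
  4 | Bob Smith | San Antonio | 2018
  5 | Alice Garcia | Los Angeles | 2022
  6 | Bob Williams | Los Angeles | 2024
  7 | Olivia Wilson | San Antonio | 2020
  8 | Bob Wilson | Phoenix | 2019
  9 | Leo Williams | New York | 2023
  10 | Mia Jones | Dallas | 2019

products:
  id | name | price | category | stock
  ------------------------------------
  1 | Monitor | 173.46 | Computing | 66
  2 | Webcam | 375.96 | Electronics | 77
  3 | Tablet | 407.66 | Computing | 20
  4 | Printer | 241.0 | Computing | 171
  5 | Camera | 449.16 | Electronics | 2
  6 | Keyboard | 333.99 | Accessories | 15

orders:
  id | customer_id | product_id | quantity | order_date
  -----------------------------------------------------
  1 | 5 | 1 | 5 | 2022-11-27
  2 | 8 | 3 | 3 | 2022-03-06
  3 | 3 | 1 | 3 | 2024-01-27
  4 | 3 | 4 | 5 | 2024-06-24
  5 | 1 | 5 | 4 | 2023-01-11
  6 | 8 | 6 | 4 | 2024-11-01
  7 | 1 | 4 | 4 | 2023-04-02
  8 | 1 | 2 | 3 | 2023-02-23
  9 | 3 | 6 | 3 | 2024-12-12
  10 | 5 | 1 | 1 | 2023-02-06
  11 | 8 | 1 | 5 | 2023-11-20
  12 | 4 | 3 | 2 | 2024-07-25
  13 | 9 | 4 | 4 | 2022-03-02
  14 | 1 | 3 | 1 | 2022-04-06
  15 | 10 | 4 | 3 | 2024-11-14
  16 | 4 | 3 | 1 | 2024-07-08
SELECT p.name FROM customers p LEFT JOIN orders c ON c.customer_id = p.id WHERE c.id IS NULL

Execution result:
name
Eve Martinez
Bob Williams
Olivia Wilson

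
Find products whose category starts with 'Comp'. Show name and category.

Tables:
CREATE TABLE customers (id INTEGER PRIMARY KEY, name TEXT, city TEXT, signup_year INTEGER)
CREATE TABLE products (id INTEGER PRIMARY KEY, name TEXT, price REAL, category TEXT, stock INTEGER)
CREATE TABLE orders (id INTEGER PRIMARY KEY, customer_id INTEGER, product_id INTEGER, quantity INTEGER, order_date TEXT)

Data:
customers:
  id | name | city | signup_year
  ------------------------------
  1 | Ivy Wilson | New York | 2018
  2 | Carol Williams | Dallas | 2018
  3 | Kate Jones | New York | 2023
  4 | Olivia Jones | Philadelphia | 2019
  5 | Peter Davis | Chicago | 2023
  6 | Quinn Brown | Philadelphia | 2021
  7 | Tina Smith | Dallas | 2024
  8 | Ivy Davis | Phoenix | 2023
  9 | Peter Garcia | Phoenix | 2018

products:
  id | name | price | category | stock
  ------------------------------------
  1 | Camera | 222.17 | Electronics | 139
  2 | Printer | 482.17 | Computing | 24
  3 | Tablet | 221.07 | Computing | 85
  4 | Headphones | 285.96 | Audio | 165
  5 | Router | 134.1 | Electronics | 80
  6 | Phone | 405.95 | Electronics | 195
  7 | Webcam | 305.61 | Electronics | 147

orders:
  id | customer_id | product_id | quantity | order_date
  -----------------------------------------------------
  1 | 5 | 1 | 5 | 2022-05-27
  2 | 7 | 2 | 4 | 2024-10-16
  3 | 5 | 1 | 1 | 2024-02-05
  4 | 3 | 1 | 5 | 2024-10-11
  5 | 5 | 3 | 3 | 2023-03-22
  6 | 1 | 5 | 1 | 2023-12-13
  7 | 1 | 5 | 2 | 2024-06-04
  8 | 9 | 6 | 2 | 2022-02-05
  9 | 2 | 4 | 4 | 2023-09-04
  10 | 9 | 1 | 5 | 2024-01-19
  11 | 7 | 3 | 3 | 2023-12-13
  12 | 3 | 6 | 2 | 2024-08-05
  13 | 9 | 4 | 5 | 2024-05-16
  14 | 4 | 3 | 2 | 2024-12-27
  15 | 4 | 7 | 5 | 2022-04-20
SELECT name, category FROM products WHERE category LIKE 'Comp%'

Execution result:
name | category
Printer | Computing
Tablet | Computing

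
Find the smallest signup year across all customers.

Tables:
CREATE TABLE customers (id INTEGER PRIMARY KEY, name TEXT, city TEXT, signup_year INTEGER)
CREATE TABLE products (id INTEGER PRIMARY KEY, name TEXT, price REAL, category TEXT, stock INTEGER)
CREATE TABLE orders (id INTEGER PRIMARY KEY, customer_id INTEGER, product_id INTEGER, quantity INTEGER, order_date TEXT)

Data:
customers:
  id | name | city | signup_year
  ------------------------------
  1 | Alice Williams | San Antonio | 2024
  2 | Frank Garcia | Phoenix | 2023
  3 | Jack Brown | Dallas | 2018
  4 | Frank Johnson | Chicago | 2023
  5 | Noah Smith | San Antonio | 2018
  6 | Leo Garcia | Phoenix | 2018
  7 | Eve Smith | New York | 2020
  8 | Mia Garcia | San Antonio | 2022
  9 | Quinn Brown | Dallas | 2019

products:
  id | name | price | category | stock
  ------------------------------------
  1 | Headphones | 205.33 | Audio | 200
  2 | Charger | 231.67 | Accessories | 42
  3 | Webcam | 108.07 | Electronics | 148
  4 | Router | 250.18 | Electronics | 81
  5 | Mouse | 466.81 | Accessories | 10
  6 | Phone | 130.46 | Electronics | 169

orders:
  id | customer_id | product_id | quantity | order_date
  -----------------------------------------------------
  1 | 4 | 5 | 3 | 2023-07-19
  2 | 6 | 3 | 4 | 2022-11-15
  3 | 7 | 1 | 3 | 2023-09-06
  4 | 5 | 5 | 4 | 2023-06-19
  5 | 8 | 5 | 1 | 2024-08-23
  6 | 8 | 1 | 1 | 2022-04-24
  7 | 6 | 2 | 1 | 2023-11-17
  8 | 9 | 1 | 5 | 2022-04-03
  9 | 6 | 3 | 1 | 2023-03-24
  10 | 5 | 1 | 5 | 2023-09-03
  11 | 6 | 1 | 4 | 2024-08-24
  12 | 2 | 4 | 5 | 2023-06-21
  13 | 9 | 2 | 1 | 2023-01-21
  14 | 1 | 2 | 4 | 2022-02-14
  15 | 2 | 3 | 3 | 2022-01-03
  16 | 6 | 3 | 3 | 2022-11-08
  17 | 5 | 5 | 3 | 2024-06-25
SELECT MIN(signup_year) FROM customers

Execution result:
2018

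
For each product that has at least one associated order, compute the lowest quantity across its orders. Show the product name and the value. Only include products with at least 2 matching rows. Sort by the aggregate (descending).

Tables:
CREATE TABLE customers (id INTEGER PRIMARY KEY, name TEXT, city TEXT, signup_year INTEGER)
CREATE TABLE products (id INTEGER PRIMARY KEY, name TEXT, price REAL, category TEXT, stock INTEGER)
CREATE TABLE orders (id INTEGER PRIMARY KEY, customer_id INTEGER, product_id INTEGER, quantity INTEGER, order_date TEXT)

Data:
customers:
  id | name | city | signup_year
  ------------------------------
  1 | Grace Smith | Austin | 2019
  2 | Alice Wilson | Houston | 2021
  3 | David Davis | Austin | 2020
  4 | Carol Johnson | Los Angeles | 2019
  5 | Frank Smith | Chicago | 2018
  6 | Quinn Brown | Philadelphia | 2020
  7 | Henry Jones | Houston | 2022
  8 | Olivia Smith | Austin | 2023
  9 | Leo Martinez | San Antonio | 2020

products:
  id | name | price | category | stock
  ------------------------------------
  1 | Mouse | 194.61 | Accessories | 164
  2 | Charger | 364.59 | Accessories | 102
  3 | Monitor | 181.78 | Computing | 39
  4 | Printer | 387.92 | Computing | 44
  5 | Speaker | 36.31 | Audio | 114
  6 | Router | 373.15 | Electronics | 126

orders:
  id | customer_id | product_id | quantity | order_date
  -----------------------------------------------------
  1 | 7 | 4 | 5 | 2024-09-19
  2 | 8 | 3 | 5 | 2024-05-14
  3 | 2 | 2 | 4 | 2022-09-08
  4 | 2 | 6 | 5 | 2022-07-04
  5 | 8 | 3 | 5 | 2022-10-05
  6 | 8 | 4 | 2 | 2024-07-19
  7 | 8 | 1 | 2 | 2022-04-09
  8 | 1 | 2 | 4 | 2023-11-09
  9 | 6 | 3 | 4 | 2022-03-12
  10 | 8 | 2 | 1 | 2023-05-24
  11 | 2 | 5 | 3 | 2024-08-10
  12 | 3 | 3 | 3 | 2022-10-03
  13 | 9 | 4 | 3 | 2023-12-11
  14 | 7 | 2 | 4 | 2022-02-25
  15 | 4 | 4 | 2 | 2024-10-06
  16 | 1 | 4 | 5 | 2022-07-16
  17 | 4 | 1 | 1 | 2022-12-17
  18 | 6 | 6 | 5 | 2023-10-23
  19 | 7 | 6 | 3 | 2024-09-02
SELECT p.name, MIN(c.quantity) AS min_quantity FROM orders c JOIN products p ON c.product_id = p.id GROUP BY p.id, p.name HAVING COUNT(*) >= 2 ORDER BY min_quantity DESC

Execution result:
name | min_quantity
Monitor | 3
Router | 3
Printer | 2
Mouse | 1
Charger | 1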